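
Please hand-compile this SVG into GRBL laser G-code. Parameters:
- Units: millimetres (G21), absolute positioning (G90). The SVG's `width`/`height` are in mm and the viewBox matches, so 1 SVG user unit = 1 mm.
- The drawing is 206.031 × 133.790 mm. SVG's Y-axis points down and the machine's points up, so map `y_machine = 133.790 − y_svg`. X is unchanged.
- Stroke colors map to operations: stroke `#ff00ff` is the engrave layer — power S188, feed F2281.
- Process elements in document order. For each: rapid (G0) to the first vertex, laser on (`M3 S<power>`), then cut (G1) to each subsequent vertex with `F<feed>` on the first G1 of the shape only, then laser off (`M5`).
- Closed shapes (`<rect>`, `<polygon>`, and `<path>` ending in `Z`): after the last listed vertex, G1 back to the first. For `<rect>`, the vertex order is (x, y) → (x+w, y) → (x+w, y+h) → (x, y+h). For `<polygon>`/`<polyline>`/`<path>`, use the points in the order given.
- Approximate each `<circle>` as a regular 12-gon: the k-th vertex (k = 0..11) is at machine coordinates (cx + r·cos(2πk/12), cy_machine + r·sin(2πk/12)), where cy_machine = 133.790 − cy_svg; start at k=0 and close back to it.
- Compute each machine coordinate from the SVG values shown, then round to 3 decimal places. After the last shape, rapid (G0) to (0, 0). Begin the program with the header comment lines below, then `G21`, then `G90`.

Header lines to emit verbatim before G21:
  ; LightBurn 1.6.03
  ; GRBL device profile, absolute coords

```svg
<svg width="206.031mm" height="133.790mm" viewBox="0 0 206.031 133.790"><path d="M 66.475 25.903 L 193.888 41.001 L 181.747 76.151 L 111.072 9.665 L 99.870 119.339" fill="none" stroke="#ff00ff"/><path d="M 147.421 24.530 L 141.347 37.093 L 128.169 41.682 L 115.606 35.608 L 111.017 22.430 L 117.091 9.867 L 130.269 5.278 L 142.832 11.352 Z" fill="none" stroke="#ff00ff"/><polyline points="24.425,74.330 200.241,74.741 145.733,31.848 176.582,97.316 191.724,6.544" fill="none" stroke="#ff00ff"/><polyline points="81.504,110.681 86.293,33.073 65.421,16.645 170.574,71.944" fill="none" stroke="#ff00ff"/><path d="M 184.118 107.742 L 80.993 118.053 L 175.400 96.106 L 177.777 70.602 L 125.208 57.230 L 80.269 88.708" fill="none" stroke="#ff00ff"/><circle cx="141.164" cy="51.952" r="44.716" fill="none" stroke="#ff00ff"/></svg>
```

Since the viewBox matches the mm dimensions, user units are millimetres directly. The only transform is the Y-flip y_m = 133.790 − y_svg.

Shape 1 is a open polyline drawn with `<path>`. Its stroke #ff00ff means engrave at S188, F2281. After flipping Y the toolpath is (66.475,107.887) → (193.888,92.789) → (181.747,57.639) → (111.072,124.125) → (99.870,14.451).

Shape 2 is a regular polygon drawn with `<path>`. Its stroke #ff00ff means engrave at S188, F2281. After flipping Y the toolpath is (147.421,109.260) → (141.347,96.697) → (128.169,92.108) → (115.606,98.182) → (111.017,111.360) → (117.091,123.923) → (130.269,128.512) → (142.832,122.438) → (147.421,109.260), returning to the start.

Shape 3 is a open polyline drawn with `<polyline>`. Its stroke #ff00ff means engrave at S188, F2281. After flipping Y the toolpath is (24.425,59.460) → (200.241,59.049) → (145.733,101.942) → (176.582,36.474) → (191.724,127.246).

Shape 4 is a open polyline drawn with `<polyline>`. Its stroke #ff00ff means engrave at S188, F2281. After flipping Y the toolpath is (81.504,23.109) → (86.293,100.717) → (65.421,117.145) → (170.574,61.846).

Shape 5 is a open polyline drawn with `<path>`. Its stroke #ff00ff means engrave at S188, F2281. After flipping Y the toolpath is (184.118,26.048) → (80.993,15.737) → (175.400,37.684) → (177.777,63.188) → (125.208,76.560) → (80.269,45.082).

Shape 6 is a circle drawn with `<circle>`. Its stroke #ff00ff means engrave at S188, F2281. After flipping Y the toolpath is (185.880,81.838) → (179.889,104.196) → (163.522,120.563) → (141.164,126.554) → (118.806,120.563) → (102.439,104.196) → (96.448,81.838) → (102.439,59.480) → (118.806,43.113) → (141.164,37.122) → (163.522,43.113) → (179.889,59.480) → (185.880,81.838), returning to the start.

; LightBurn 1.6.03
; GRBL device profile, absolute coords
G21
G90
G0 X66.475 Y107.887
M3 S188
G1 X193.888 Y92.789 F2281
G1 X181.747 Y57.639
G1 X111.072 Y124.125
G1 X99.870 Y14.451
M5
G0 X147.421 Y109.260
M3 S188
G1 X141.347 Y96.697 F2281
G1 X128.169 Y92.108
G1 X115.606 Y98.182
G1 X111.017 Y111.360
G1 X117.091 Y123.923
G1 X130.269 Y128.512
G1 X142.832 Y122.438
G1 X147.421 Y109.260
M5
G0 X24.425 Y59.460
M3 S188
G1 X200.241 Y59.049 F2281
G1 X145.733 Y101.942
G1 X176.582 Y36.474
G1 X191.724 Y127.246
M5
G0 X81.504 Y23.109
M3 S188
G1 X86.293 Y100.717 F2281
G1 X65.421 Y117.145
G1 X170.574 Y61.846
M5
G0 X184.118 Y26.048
M3 S188
G1 X80.993 Y15.737 F2281
G1 X175.400 Y37.684
G1 X177.777 Y63.188
G1 X125.208 Y76.560
G1 X80.269 Y45.082
M5
G0 X185.880 Y81.838
M3 S188
G1 X179.889 Y104.196 F2281
G1 X163.522 Y120.563
G1 X141.164 Y126.554
G1 X118.806 Y120.563
G1 X102.439 Y104.196
G1 X96.448 Y81.838
G1 X102.439 Y59.480
G1 X118.806 Y43.113
G1 X141.164 Y37.122
G1 X163.522 Y43.113
G1 X179.889 Y59.480
G1 X185.880 Y81.838
M5
G0 X0.000 Y0.000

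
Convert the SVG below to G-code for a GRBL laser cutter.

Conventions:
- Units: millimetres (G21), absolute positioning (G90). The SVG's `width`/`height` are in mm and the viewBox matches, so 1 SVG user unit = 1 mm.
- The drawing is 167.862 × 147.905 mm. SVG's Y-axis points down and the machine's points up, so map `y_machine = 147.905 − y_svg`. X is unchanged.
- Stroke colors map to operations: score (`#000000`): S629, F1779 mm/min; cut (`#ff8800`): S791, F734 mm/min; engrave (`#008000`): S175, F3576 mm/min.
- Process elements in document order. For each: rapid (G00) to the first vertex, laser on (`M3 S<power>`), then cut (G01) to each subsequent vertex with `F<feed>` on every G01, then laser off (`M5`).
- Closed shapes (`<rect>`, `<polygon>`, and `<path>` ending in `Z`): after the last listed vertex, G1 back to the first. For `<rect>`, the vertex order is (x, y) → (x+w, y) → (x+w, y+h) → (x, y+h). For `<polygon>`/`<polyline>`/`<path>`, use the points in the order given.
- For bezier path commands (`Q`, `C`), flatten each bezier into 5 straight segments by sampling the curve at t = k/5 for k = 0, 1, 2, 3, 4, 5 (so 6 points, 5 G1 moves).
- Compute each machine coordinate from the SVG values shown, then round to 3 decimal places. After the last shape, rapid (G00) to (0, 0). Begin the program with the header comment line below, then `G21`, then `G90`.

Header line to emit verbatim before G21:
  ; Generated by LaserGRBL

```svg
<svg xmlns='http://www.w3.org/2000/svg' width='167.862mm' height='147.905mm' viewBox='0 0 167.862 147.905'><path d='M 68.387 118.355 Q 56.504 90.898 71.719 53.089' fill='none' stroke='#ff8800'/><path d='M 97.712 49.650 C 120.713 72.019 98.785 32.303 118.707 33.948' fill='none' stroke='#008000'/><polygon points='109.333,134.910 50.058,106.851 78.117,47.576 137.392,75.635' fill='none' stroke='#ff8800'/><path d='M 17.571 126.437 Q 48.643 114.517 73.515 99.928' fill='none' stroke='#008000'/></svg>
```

Since the viewBox matches the mm dimensions, user units are millimetres directly. The only transform is the Y-flip y_m = 147.905 − y_svg.

Shape 1 is a quadratic bezier drawn with `<path>`. Its stroke #ff8800 means cut at S791, F734. After flipping Y the toolpath is (68.387,29.550) → (64.718,40.947) → (63.216,53.172) → (63.883,66.225) → (66.717,80.106) → (71.719,94.816).

Shape 2 is a cubic bezier drawn with `<path>`. Its stroke #008000 means engrave at S175, F3576. After flipping Y the toolpath is (97.712,98.255) → (106.815,91.456) → (109.301,94.592) → (109.335,102.698) → (111.082,110.808) → (118.707,113.957).

Shape 3 is a regular polygon drawn with `<polygon>`. Its stroke #ff8800 means cut at S791, F734. After flipping Y the toolpath is (109.333,12.995) → (50.058,41.054) → (78.117,100.329) → (137.392,72.270) → (109.333,12.995), returning to the start.

Shape 4 is a quadratic bezier drawn with `<path>`. Its stroke #008000 means engrave at S175, F3576. After flipping Y the toolpath is (17.571,21.468) → (29.752,26.343) → (41.437,31.431) → (52.625,36.733) → (63.318,42.248) → (73.515,47.977).

; Generated by LaserGRBL
G21
G90
G00 X68.387 Y29.550
M3 S791
G01 X64.718 Y40.947 F734
G01 X63.216 Y53.172 F734
G01 X63.883 Y66.225 F734
G01 X66.717 Y80.106 F734
G01 X71.719 Y94.816 F734
M5
G00 X97.712 Y98.255
M3 S175
G01 X106.815 Y91.456 F3576
G01 X109.301 Y94.592 F3576
G01 X109.335 Y102.698 F3576
G01 X111.082 Y110.808 F3576
G01 X118.707 Y113.957 F3576
M5
G00 X109.333 Y12.995
M3 S791
G01 X50.058 Y41.054 F734
G01 X78.117 Y100.329 F734
G01 X137.392 Y72.270 F734
G01 X109.333 Y12.995 F734
M5
G00 X17.571 Y21.468
M3 S175
G01 X29.752 Y26.343 F3576
G01 X41.437 Y31.431 F3576
G01 X52.625 Y36.733 F3576
G01 X63.318 Y42.248 F3576
G01 X73.515 Y47.977 F3576
M5
G00 X0.000 Y0.000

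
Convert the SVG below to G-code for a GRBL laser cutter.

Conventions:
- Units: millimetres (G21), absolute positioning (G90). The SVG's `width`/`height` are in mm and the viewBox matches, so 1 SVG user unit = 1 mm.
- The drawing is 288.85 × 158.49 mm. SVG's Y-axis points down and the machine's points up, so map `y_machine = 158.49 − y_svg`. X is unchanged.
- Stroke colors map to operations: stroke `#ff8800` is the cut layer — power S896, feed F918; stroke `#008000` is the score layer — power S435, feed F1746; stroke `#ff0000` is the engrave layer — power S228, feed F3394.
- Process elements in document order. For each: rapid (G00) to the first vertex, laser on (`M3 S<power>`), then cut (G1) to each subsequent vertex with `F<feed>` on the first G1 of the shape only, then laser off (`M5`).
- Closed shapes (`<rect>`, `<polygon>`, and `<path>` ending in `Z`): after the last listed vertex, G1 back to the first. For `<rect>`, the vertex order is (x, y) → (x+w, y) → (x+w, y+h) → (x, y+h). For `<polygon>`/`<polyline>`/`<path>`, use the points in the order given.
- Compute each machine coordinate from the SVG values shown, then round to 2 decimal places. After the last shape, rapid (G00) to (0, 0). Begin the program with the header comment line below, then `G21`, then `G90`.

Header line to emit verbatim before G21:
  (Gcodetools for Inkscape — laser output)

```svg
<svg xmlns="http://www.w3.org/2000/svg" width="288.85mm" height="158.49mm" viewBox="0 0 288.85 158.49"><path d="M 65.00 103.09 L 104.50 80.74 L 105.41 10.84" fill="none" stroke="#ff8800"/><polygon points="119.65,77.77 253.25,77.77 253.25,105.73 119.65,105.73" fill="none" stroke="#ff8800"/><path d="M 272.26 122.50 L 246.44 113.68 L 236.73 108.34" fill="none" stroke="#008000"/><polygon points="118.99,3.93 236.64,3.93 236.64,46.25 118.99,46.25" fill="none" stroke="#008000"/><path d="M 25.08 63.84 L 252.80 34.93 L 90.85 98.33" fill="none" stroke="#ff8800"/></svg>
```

1 u = 1 mm; y_m = 158.49 − y.

[1] `<path>` open polyline, #ff8800→cut S896 F918: (65.00,55.40) → (104.50,77.75) → (105.41,147.65)

[2] `<polygon>` rectangle, #ff8800→cut S896 F918: (119.65,80.72) → (253.25,80.72) → (253.25,52.76) → (119.65,52.76) → (119.65,80.72) (closed)

[3] `<path>` open polyline, #008000→score S435 F1746: (272.26,35.99) → (246.44,44.81) → (236.73,50.15)

[4] `<polygon>` rectangle, #008000→score S435 F1746: (118.99,154.56) → (236.64,154.56) → (236.64,112.24) → (118.99,112.24) → (118.99,154.56) (closed)

[5] `<path>` open polyline, #ff8800→cut S896 F918: (25.08,94.65) → (252.80,123.56) → (90.85,60.16)

(Gcodetools for Inkscape — laser output)
G21
G90
G00 X65.00 Y55.40
M3 S896
G1 X104.50 Y77.75 F918
G1 X105.41 Y147.65
M5
G00 X119.65 Y80.72
M3 S896
G1 X253.25 Y80.72 F918
G1 X253.25 Y52.76
G1 X119.65 Y52.76
G1 X119.65 Y80.72
M5
G00 X272.26 Y35.99
M3 S435
G1 X246.44 Y44.81 F1746
G1 X236.73 Y50.15
M5
G00 X118.99 Y154.56
M3 S435
G1 X236.64 Y154.56 F1746
G1 X236.64 Y112.24
G1 X118.99 Y112.24
G1 X118.99 Y154.56
M5
G00 X25.08 Y94.65
M3 S896
G1 X252.80 Y123.56 F918
G1 X90.85 Y60.16
M5
G00 X0.00 Y0.00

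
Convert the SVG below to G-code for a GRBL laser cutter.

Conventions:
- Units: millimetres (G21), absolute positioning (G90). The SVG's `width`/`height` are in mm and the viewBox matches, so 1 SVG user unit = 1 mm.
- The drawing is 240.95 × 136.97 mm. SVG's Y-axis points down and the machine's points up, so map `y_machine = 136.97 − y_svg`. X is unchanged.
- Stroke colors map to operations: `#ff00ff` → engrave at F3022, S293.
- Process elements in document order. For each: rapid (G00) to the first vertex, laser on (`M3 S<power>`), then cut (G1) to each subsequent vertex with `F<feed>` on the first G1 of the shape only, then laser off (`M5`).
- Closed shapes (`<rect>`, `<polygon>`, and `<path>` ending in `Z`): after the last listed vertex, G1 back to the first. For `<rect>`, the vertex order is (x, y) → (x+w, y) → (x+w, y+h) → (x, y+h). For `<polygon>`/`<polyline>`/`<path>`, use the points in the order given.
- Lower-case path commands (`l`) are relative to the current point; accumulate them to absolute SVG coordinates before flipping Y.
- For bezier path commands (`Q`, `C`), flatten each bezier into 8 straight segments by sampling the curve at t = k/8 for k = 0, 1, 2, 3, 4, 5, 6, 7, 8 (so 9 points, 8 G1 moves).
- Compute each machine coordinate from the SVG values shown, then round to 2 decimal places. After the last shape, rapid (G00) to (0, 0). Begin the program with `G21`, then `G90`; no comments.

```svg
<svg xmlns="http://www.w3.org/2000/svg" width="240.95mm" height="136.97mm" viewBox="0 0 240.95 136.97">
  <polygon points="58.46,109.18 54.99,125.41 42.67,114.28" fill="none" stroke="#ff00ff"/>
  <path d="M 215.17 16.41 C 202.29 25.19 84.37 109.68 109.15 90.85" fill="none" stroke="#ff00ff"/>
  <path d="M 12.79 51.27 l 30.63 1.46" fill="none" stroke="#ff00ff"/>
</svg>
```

viewBox `0 0 240.95 136.97` with mm width/height → 1 unit = 1 mm. Flip: y_m = 136.97 − y_svg.

**Shape 1** — `<polygon>` regular polygon, stroke `#ff00ff` → engrave (S293, F3022). Machine vertices: (58.46,27.79) → (54.99,11.56) → (42.67,22.69) → (58.46,27.79). Closed: final G1 returns to the first vertex.

**Shape 2** — `<path>` cubic bezier, stroke `#ff00ff` → engrave (S293, F3022). Control points (SVG): P0=(215.17,16.41), P1=(202.29,25.19), P2=(84.37,109.68), P3=(109.15,90.85); sampled at t=k/8. Machine vertices: (215.17,120.56) → (205.90,114.07) → (189.69,102.58) → (169.43,88.18) → (148.04,72.99) → (128.41,59.08) → (113.45,48.57) → (106.06,43.55) → (109.15,46.12). Open path.

**Shape 3** — `<path>` line segment, stroke `#ff00ff` → engrave (S293, F3022). Machine vertices: (12.79,85.70) → (43.42,84.24). Open path.

G21
G90
G00 X58.46 Y27.79
M3 S293
G1 X54.99 Y11.56 F3022
G1 X42.67 Y22.69
G1 X58.46 Y27.79
M5
G00 X215.17 Y120.56
M3 S293
G1 X205.90 Y114.07 F3022
G1 X189.69 Y102.58
G1 X169.43 Y88.18
G1 X148.04 Y72.99
G1 X128.41 Y59.08
G1 X113.45 Y48.57
G1 X106.06 Y43.55
G1 X109.15 Y46.12
M5
G00 X12.79 Y85.70
M3 S293
G1 X43.42 Y84.24 F3022
M5
G00 X0.00 Y0.00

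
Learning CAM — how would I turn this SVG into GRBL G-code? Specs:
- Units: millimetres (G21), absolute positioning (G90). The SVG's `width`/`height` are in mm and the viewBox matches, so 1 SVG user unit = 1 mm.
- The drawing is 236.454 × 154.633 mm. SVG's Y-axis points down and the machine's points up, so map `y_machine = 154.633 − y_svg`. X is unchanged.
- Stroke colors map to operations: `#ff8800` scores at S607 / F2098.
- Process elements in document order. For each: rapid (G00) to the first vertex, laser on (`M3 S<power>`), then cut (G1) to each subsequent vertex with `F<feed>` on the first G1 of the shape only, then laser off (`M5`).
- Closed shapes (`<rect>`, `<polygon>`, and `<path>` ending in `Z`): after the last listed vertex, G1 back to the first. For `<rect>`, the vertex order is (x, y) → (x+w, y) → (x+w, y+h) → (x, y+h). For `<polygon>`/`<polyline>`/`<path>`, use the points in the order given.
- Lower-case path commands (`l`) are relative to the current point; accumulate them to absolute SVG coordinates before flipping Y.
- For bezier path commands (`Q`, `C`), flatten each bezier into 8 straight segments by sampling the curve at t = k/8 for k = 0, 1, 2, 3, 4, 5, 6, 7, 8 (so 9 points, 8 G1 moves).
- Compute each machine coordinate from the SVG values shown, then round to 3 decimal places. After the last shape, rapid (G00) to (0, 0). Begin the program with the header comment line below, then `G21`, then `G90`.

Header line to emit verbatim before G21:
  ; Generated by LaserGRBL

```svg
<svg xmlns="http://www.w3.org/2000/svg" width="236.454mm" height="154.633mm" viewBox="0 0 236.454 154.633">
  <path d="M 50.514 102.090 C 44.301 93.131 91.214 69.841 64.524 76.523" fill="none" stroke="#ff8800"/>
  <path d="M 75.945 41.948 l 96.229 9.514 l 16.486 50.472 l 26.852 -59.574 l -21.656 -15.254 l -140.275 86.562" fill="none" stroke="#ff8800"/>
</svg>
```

; Generated by LaserGRBL
G21
G90
G00 X50.514 Y52.543
M3 S607
G1 X50.427 Y56.488 F2098
G1 X53.835 Y61.257
G1 X59.254 Y66.331
G1 X65.198 Y71.192
G1 X70.182 Y75.319
G1 X72.721 Y78.194
G1 X71.330 Y79.297
G1 X64.524 Y78.110
M5
G00 X75.945 Y112.685
M3 S607
G1 X172.174 Y103.171 F2098
G1 X188.660 Y52.699
G1 X215.512 Y112.273
G1 X193.856 Y127.527
G1 X53.581 Y40.965
M5
G00 X0.000 Y0.000

1 u = 1 mm; y_m = 154.633 − y.

[1] `<path>` cubic bezier, #ff8800→score S607 F2098: (50.514,52.543) → (50.427,56.488) → (53.835,61.257) → (59.254,66.331) → (65.198,71.192) → (70.182,75.319) → (72.721,78.194) → (71.330,79.297) → (64.524,78.110)

[2] `<path>` open polyline, #ff8800→score S607 F2098: (75.945,112.685) → (172.174,103.171) → (188.660,52.699) → (215.512,112.273) → (193.856,127.527) → (53.581,40.965)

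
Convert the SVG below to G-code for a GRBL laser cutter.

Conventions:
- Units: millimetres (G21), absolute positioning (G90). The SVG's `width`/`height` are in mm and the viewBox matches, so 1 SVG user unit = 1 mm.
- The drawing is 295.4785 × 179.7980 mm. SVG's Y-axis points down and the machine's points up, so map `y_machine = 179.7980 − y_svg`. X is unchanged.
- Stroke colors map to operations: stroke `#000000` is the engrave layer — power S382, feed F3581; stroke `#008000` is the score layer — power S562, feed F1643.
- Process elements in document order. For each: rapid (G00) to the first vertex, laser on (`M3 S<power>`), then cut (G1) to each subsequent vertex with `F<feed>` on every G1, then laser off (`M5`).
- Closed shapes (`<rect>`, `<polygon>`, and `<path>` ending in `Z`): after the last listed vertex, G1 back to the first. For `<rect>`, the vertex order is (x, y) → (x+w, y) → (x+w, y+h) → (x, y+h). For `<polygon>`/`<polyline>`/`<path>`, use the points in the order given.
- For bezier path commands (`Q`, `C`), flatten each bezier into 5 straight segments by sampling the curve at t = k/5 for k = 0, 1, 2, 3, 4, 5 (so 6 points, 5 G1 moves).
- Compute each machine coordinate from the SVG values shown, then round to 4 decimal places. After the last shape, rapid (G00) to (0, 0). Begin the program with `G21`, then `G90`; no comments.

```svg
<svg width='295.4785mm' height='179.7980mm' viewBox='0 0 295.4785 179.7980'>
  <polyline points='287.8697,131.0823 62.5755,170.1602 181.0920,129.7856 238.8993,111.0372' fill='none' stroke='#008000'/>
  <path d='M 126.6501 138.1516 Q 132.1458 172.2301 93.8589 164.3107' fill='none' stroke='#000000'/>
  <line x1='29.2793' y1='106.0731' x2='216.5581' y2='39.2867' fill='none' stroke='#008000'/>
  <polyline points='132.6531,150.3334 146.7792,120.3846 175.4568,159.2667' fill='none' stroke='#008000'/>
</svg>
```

1 u = 1 mm; y_m = 179.7980 − y.

[1] `<polyline>` open polyline, #008000→score S562 F1643: (287.8697,48.7157) → (62.5755,9.6378) → (181.0920,50.0124) → (238.8993,68.7608)

[2] `<path>` quadratic bezier, #000000→engrave S382 F3581: (126.6501,41.6464) → (127.0971,29.6949) → (124.0414,21.1033) → (117.4832,15.8714) → (107.4224,13.9995) → (93.8589,15.4873)

[3] `<line>` line segment, #008000→score S562 F1643: (29.2793,73.7249) → (216.5581,140.5113)

[4] `<polyline>` open polyline, #008000→score S562 F1643: (132.6531,29.4646) → (146.7792,59.4134) → (175.4568,20.5313)

G21
G90
G00 X287.8697 Y48.7157
M3 S562
G1 X62.5755 Y9.6378 F1643
G1 X181.0920 Y50.0124 F1643
G1 X238.8993 Y68.7608 F1643
M5
G00 X126.6501 Y41.6464
M3 S382
G1 X127.0971 Y29.6949 F3581
G1 X124.0414 Y21.1033 F3581
G1 X117.4832 Y15.8714 F3581
G1 X107.4224 Y13.9995 F3581
G1 X93.8589 Y15.4873 F3581
M5
G00 X29.2793 Y73.7249
M3 S562
G1 X216.5581 Y140.5113 F1643
M5
G00 X132.6531 Y29.4646
M3 S562
G1 X146.7792 Y59.4134 F1643
G1 X175.4568 Y20.5313 F1643
M5
G00 X0.0000 Y0.0000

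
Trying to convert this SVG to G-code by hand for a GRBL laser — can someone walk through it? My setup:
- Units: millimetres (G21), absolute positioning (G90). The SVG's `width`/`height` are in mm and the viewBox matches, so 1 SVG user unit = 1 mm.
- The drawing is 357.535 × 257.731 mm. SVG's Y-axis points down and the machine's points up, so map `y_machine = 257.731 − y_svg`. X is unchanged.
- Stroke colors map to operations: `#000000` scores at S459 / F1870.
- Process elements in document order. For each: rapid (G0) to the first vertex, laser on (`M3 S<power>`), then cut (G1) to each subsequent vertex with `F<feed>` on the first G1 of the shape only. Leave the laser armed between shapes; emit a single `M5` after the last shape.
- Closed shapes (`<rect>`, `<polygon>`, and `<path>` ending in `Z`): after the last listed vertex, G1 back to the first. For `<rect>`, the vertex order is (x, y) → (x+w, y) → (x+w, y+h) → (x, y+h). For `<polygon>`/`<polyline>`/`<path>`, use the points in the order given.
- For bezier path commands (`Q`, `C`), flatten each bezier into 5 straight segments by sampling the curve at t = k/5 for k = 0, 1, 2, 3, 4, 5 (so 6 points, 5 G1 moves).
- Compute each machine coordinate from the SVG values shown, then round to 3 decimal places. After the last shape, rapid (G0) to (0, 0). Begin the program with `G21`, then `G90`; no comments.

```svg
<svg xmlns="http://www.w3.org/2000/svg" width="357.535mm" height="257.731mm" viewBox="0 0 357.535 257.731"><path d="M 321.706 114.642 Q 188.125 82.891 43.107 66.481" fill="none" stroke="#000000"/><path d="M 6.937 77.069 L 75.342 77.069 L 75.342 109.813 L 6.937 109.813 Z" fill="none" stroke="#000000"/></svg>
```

Since the viewBox matches the mm dimensions, user units are millimetres directly. The only transform is the Y-flip y_m = 257.731 − y_svg.

Shape 1 is a quadratic bezier drawn with `<path>`. Its stroke #000000 means score at S459, F1870. After flipping Y the toolpath is (321.706,143.089) → (267.816,155.176) → (213.011,166.035) → (157.291,175.667) → (100.657,184.072) → (43.107,191.250).

Shape 2 is a rectangle drawn with `<path>`. Its stroke #000000 means score at S459, F1870. After flipping Y the toolpath is (6.937,180.662) → (75.342,180.662) → (75.342,147.918) → (6.937,147.918) → (6.937,180.662), returning to the start.

G21
G90
G0 X321.706 Y143.089
M3 S459
G1 X267.816 Y155.176 F1870
G1 X213.011 Y166.035
G1 X157.291 Y175.667
G1 X100.657 Y184.072
G1 X43.107 Y191.250
G0 X6.937 Y180.662
M3 S459
G1 X75.342 Y180.662 F1870
G1 X75.342 Y147.918
G1 X6.937 Y147.918
G1 X6.937 Y180.662
M5
G0 X0.000 Y0.000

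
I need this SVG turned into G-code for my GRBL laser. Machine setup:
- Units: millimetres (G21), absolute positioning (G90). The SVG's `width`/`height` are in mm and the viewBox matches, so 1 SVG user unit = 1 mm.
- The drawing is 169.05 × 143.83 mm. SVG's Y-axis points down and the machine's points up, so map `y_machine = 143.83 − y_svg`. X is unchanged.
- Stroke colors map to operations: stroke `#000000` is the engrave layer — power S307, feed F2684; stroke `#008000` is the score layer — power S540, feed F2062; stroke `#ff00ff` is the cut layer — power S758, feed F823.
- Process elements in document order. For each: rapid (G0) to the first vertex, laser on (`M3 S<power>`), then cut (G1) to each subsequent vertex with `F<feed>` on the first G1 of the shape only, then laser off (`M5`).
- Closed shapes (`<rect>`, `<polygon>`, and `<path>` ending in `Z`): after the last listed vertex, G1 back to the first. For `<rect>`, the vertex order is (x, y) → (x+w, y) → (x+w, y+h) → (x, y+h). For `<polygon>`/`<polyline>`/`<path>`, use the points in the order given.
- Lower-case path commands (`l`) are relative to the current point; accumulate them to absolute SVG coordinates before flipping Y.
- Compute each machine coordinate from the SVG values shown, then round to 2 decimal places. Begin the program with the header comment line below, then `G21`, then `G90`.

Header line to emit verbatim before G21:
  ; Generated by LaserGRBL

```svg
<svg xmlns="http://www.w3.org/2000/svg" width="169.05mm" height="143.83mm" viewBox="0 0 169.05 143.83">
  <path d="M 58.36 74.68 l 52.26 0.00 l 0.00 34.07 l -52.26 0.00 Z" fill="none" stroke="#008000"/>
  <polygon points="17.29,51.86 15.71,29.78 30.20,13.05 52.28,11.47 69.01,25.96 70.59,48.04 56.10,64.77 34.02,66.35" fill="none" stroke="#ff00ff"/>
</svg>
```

1 u = 1 mm; y_m = 143.83 − y.

[1] `<path>` rectangle, #008000→score S540 F2062: (58.36,69.15) → (110.62,69.15) → (110.62,35.08) → (58.36,35.08) → (58.36,69.15) (closed)

[2] `<polygon>` regular polygon, #ff00ff→cut S758 F823: (17.29,91.97) → (15.71,114.05) → (30.20,130.78) → (52.28,132.36) → (69.01,117.87) → (70.59,95.79) → (56.10,79.06) → (34.02,77.48) → (17.29,91.97) (closed)

; Generated by LaserGRBL
G21
G90
G0 X58.36 Y69.15
M3 S540
G1 X110.62 Y69.15 F2062
G1 X110.62 Y35.08
G1 X58.36 Y35.08
G1 X58.36 Y69.15
M5
G0 X17.29 Y91.97
M3 S758
G1 X15.71 Y114.05 F823
G1 X30.20 Y130.78
G1 X52.28 Y132.36
G1 X69.01 Y117.87
G1 X70.59 Y95.79
G1 X56.10 Y79.06
G1 X34.02 Y77.48
G1 X17.29 Y91.97
M5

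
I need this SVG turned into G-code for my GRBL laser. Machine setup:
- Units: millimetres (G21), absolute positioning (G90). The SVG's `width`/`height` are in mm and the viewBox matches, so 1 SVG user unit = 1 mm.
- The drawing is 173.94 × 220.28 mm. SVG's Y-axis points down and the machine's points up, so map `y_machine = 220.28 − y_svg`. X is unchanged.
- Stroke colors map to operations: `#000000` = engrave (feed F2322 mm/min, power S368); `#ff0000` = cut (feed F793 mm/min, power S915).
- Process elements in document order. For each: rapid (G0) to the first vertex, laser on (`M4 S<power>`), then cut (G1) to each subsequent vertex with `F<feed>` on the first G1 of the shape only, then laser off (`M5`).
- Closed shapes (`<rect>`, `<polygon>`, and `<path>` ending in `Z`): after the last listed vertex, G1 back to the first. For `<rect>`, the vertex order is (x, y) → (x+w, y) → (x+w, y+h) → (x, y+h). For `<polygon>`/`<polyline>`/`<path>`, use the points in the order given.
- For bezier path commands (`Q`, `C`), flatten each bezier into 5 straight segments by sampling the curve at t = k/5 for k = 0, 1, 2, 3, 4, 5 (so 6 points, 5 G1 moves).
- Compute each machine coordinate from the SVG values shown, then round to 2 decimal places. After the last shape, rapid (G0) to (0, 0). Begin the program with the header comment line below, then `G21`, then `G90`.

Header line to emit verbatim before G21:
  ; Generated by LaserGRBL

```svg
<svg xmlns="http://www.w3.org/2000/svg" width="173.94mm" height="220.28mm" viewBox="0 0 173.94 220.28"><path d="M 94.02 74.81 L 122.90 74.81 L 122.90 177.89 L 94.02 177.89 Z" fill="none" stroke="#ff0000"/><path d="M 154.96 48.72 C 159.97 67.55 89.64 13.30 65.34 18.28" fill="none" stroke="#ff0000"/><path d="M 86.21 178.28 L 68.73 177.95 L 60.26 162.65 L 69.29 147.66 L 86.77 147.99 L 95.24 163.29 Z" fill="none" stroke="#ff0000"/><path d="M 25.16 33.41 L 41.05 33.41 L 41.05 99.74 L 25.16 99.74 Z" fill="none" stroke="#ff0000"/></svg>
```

1 u = 1 mm; y_m = 220.28 − y.

[1] `<path>` rectangle, #ff0000→cut S915 F793: (94.02,145.47) → (122.90,145.47) → (122.90,42.39) → (94.02,42.39) → (94.02,145.47) (closed)

[2] `<path>` cubic bezier, #ff0000→cut S915 F793: (154.96,171.56) → (149.90,167.97) → (132.58,175.57) → (108.83,188.01) → (84.47,198.94) → (65.34,202.00)

[3] `<path>` regular polygon, #ff0000→cut S915 F793: (86.21,42.00) → (68.73,42.33) → (60.26,57.63) → (69.29,72.62) → (86.77,72.29) → (95.24,56.99) → (86.21,42.00) (closed)

[4] `<path>` rectangle, #ff0000→cut S915 F793: (25.16,186.87) → (41.05,186.87) → (41.05,120.54) → (25.16,120.54) → (25.16,186.87) (closed)

; Generated by LaserGRBL
G21
G90
G0 X94.02 Y145.47
M4 S915
G1 X122.90 Y145.47 F793
G1 X122.90 Y42.39
G1 X94.02 Y42.39
G1 X94.02 Y145.47
M5
G0 X154.96 Y171.56
M4 S915
G1 X149.90 Y167.97 F793
G1 X132.58 Y175.57
G1 X108.83 Y188.01
G1 X84.47 Y198.94
G1 X65.34 Y202.00
M5
G0 X86.21 Y42.00
M4 S915
G1 X68.73 Y42.33 F793
G1 X60.26 Y57.63
G1 X69.29 Y72.62
G1 X86.77 Y72.29
G1 X95.24 Y56.99
G1 X86.21 Y42.00
M5
G0 X25.16 Y186.87
M4 S915
G1 X41.05 Y186.87 F793
G1 X41.05 Y120.54
G1 X25.16 Y120.54
G1 X25.16 Y186.87
M5
G0 X0.00 Y0.00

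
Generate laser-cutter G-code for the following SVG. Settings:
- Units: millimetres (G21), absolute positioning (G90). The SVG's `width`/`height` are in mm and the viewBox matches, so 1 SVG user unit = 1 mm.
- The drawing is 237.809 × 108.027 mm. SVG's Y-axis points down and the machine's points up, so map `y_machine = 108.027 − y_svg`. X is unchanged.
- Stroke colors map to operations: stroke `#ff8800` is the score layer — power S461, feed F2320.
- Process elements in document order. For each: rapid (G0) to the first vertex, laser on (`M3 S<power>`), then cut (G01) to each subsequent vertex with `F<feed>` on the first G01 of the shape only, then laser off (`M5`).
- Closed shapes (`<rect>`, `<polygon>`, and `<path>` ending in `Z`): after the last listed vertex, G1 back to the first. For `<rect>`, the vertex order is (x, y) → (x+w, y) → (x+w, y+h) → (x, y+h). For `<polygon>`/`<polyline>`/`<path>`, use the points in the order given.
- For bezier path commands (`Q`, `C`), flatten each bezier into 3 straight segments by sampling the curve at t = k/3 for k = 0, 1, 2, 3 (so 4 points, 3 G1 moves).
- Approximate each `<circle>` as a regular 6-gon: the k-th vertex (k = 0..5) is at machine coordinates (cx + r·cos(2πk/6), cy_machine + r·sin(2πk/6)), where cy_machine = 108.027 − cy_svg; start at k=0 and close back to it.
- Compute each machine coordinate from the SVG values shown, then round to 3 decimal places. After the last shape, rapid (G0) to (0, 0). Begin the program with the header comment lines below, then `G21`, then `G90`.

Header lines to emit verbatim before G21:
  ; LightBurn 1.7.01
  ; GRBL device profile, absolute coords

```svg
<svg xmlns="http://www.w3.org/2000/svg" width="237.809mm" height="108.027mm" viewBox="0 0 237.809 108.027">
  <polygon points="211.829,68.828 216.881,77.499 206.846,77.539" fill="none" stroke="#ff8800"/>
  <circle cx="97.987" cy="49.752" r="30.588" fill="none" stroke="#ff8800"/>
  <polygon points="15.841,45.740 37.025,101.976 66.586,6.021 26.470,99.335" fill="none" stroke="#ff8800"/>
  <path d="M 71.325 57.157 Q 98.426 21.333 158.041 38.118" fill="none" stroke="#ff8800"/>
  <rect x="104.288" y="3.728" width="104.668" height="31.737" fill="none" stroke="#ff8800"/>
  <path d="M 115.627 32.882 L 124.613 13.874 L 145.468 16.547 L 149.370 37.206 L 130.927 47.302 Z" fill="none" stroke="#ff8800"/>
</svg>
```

viewBox `0 0 237.809 108.027` with mm width/height → 1 unit = 1 mm. Flip: y_m = 108.027 − y_svg.

**Shape 1** — `<polygon>` regular polygon, stroke `#ff8800` → score (S461, F2320). Machine vertices: (211.829,39.199) → (216.881,30.528) → (206.846,30.488) → (211.829,39.199). Closed: final G1 returns to the first vertex.

**Shape 2** — `<circle>` circle, stroke `#ff8800` → score (S461, F2320). Machine vertices: (128.575,58.275) → (113.281,84.765) → (82.693,84.765) → (67.399,58.275) → (82.693,31.785) → (113.281,31.785) → (128.575,58.275). Closed: final G1 returns to the first vertex.

**Shape 3** — `<polygon>` closed polygon, stroke `#ff8800` → score (S461, F2320). Machine vertices: (15.841,62.287) → (37.025,6.051) → (66.586,102.006) → (26.470,8.692) → (15.841,62.287). Closed: final G1 returns to the first vertex.

**Shape 4** — `<path>` quadratic bezier, stroke `#ff8800` → score (S461, F2320). Control points (SVG): P0=(71.325,57.157), P1=(98.426,21.333), P2=(158.041,38.118); sampled at t=k/3. Machine vertices: (71.325,50.870) → (93.005,68.907) → (121.910,75.254) → (158.041,69.909). Open path.

**Shape 5** — `<rect>` rectangle, stroke `#ff8800` → score (S461, F2320). Machine vertices: (104.288,104.299) → (208.956,104.299) → (208.956,72.562) → (104.288,72.562) → (104.288,104.299). Closed: final G1 returns to the first vertex.

**Shape 6** — `<path>` regular polygon, stroke `#ff8800` → score (S461, F2320). Machine vertices: (115.627,75.145) → (124.613,94.153) → (145.468,91.480) → (149.370,70.821) → (130.927,60.725) → (115.627,75.145). Closed: final G1 returns to the first vertex.

; LightBurn 1.7.01
; GRBL device profile, absolute coords
G21
G90
G0 X211.829 Y39.199
M3 S461
G01 X216.881 Y30.528 F2320
G01 X206.846 Y30.488
G01 X211.829 Y39.199
M5
G0 X128.575 Y58.275
M3 S461
G01 X113.281 Y84.765 F2320
G01 X82.693 Y84.765
G01 X67.399 Y58.275
G01 X82.693 Y31.785
G01 X113.281 Y31.785
G01 X128.575 Y58.275
M5
G0 X15.841 Y62.287
M3 S461
G01 X37.025 Y6.051 F2320
G01 X66.586 Y102.006
G01 X26.470 Y8.692
G01 X15.841 Y62.287
M5
G0 X71.325 Y50.870
M3 S461
G01 X93.005 Y68.907 F2320
G01 X121.910 Y75.254
G01 X158.041 Y69.909
M5
G0 X104.288 Y104.299
M3 S461
G01 X208.956 Y104.299 F2320
G01 X208.956 Y72.562
G01 X104.288 Y72.562
G01 X104.288 Y104.299
M5
G0 X115.627 Y75.145
M3 S461
G01 X124.613 Y94.153 F2320
G01 X145.468 Y91.480
G01 X149.370 Y70.821
G01 X130.927 Y60.725
G01 X115.627 Y75.145
M5
G0 X0.000 Y0.000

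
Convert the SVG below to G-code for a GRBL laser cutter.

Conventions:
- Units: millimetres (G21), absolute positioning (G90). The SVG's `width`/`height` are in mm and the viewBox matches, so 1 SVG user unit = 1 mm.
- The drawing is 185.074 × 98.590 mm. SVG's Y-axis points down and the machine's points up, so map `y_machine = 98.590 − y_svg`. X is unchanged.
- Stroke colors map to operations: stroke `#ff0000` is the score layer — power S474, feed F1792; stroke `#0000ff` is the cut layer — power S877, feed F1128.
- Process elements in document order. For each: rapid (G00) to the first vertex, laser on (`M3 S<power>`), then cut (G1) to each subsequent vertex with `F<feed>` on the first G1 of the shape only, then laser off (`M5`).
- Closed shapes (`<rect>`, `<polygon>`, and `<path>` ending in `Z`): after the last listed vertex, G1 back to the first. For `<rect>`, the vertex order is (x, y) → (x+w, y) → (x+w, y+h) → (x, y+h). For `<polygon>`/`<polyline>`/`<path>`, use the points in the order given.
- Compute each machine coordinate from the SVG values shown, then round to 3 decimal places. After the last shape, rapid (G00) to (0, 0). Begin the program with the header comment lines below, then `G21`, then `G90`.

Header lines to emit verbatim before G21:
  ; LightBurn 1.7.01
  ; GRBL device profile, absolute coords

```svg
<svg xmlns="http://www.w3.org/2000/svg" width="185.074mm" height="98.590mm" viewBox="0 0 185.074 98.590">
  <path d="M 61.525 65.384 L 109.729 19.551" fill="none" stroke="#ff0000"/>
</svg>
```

1 u = 1 mm; y_m = 98.590 − y.

[1] `<path>` line segment, #ff0000→score S474 F1792: (61.525,33.206) → (109.729,79.039)

; LightBurn 1.7.01
; GRBL device profile, absolute coords
G21
G90
G00 X61.525 Y33.206
M3 S474
G1 X109.729 Y79.039 F1792
M5
G00 X0.000 Y0.000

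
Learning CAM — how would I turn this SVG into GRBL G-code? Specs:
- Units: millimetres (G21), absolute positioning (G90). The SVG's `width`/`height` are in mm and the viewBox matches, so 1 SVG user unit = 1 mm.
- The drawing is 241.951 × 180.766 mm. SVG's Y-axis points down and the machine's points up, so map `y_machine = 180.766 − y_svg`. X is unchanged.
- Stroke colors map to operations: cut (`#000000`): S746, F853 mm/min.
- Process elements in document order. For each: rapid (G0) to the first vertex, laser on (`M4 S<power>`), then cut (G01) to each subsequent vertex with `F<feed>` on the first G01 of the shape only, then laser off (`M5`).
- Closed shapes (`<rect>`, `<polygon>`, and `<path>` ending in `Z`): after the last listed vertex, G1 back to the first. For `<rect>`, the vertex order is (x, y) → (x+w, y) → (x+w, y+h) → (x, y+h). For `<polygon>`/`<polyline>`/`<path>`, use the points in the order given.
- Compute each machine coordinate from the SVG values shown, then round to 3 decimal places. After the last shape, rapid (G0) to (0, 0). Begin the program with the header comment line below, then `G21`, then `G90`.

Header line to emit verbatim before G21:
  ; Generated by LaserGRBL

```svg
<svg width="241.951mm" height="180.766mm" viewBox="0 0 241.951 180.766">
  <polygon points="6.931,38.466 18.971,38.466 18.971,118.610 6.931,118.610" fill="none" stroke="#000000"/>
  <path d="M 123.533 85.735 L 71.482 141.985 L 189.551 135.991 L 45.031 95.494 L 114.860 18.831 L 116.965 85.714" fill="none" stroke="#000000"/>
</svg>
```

; Generated by LaserGRBL
G21
G90
G0 X6.931 Y142.300
M4 S746
G01 X18.971 Y142.300 F853
G01 X18.971 Y62.156
G01 X6.931 Y62.156
G01 X6.931 Y142.300
M5
G0 X123.533 Y95.031
M4 S746
G01 X71.482 Y38.781 F853
G01 X189.551 Y44.775
G01 X45.031 Y85.272
G01 X114.860 Y161.935
G01 X116.965 Y95.052
M5
G0 X0.000 Y0.000

Since the viewBox matches the mm dimensions, user units are millimetres directly. The only transform is the Y-flip y_m = 180.766 − y_svg.

Shape 1 is a rectangle drawn with `<polygon>`. Its stroke #000000 means cut at S746, F853. After flipping Y the toolpath is (6.931,142.300) → (18.971,142.300) → (18.971,62.156) → (6.931,62.156) → (6.931,142.300), returning to the start.

Shape 2 is a open polyline drawn with `<path>`. Its stroke #000000 means cut at S746, F853. After flipping Y the toolpath is (123.533,95.031) → (71.482,38.781) → (189.551,44.775) → (45.031,85.272) → (114.860,161.935) → (116.965,95.052).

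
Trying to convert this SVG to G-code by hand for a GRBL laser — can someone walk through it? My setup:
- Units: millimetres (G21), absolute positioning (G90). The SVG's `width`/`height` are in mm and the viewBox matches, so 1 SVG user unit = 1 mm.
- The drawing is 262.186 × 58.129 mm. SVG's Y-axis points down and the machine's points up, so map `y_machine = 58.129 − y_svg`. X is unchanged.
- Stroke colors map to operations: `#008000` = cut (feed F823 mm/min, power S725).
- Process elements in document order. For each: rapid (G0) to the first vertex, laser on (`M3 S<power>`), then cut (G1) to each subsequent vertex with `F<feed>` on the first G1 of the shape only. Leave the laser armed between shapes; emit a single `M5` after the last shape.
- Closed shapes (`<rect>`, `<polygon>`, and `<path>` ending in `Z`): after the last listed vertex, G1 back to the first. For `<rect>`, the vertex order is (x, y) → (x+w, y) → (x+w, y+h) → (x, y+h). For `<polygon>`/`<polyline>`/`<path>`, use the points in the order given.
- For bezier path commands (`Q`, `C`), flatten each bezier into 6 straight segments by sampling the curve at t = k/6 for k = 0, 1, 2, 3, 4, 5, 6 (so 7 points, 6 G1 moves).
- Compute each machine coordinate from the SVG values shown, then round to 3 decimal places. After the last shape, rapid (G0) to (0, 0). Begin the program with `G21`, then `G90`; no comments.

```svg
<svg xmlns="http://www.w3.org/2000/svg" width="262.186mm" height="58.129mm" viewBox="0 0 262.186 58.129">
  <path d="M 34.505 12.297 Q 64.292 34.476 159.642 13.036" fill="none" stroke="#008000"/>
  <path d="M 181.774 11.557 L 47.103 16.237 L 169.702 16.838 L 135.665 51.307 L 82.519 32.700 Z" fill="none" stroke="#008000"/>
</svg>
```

G21
G90
G0 X34.505 Y45.832
M3 S725
G1 X46.255 Y39.651 F823
G1 X61.648 Y35.893
G1 X80.683 Y34.558
G1 X103.360 Y35.646
G1 X129.680 Y39.158
G1 X159.642 Y45.093
G0 X181.774 Y46.572
M3 S725
G1 X47.103 Y41.892 F823
G1 X169.702 Y41.291
G1 X135.665 Y6.822
G1 X82.519 Y25.429
G1 X181.774 Y46.572
M5
G0 X0.000 Y0.000

Since the viewBox matches the mm dimensions, user units are millimetres directly. The only transform is the Y-flip y_m = 58.129 − y_svg.

Shape 1 is a quadratic bezier drawn with `<path>`. Its stroke #008000 means cut at S725, F823. After flipping Y the toolpath is (34.505,45.832) → (46.255,39.651) → (61.648,35.893) → (80.683,34.558) → (103.360,35.646) → (129.680,39.158) → (159.642,45.093).

Shape 2 is a closed polygon drawn with `<path>`. Its stroke #008000 means cut at S725, F823. After flipping Y the toolpath is (181.774,46.572) → (47.103,41.892) → (169.702,41.291) → (135.665,6.822) → (82.519,25.429) → (181.774,46.572), returning to the start.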